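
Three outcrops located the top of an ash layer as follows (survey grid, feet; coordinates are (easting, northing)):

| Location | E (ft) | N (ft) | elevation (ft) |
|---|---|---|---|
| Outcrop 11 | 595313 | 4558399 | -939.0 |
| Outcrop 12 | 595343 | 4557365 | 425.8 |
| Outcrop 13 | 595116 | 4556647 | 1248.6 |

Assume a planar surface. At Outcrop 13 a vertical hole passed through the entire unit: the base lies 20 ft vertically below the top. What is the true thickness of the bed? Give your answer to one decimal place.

11.6 ft

Two edge vectors: Outcrop 11→Outcrop 12 = (30, -1034, 1364.8), Outcrop 11→Outcrop 13 = (-197, -1752, 2187.6).
Normal n = (Outcrop 11→Outcrop 12) × (Outcrop 11→Outcrop 13) = (129151.2, -334493.6, -256258).
So ∂z/∂E = −n_x/n_z = 0.50399 and ∂z/∂N = −n_y/n_z = −1.30530.
|∇z| = √(a²+b²) = 1.39922, so dip δ = arctan(1.39922) = 54.45°.
True thickness = vertical thickness × cos δ = 20 × cos 54.45° = 11.6 ft.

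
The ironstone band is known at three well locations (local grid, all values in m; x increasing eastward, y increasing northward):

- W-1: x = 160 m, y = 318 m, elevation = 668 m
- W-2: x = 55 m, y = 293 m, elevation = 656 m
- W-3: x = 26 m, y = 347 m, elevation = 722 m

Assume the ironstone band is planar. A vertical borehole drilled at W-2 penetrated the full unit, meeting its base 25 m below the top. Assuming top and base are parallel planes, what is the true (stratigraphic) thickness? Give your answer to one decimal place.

16.4 m

Two edge vectors: W-1→W-2 = (-105, -25, -12), W-1→W-3 = (-134, 29, 54).
Normal n = (W-1→W-2) × (W-1→W-3) = (-1002, 7278, -6395).
So ∂z/∂x = −n_x/n_z = −0.15668 and ∂z/∂y = −n_y/n_z = 1.13808.
|∇z| = √(a²+b²) = 1.14881, so dip δ = arctan(1.14881) = 48.96°.
True thickness = vertical thickness × cos δ = 25 × cos 48.96° = 16.4 m.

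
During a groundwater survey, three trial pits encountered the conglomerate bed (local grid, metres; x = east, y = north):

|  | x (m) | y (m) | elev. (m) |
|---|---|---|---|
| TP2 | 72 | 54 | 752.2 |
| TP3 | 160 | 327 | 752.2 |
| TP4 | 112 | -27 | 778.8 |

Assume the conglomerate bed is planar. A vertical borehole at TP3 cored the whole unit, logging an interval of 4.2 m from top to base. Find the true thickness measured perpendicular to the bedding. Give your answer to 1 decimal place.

Two edge vectors: TP2→TP3 = (88, 273, 0), TP2→TP4 = (40, -81, 26.6).
Normal n = (TP2→TP3) × (TP2→TP4) = (7261.8, -2340.8, -18048).
So ∂z/∂x = −n_x/n_z = 0.40236 and ∂z/∂y = −n_y/n_z = −0.12970.
|∇z| = √(a²+b²) = 0.42275, so dip δ = arctan(0.42275) = 22.92°.
True thickness = vertical thickness × cos δ = 4.2 × cos 22.92° = 3.9 m.

3.9 m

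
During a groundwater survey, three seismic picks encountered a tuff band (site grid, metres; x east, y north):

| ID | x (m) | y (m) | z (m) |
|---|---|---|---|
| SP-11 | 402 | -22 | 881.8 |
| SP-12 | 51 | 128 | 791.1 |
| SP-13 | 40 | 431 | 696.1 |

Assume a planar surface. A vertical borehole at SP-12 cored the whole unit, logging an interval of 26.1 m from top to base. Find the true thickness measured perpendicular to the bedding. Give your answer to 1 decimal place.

24.8 m

Two edge vectors: SP-11→SP-12 = (-351, 150, -90.7), SP-11→SP-13 = (-362, 453, -185.7).
Normal n = (SP-11→SP-12) × (SP-11→SP-13) = (13232.1, -32347.3, -104703).
So ∂z/∂x = −n_x/n_z = 0.12638 and ∂z/∂y = −n_y/n_z = −0.30894.
|∇z| = √(a²+b²) = 0.33379, so dip δ = arctan(0.33379) = 18.46°.
True thickness = vertical thickness × cos δ = 26.1 × cos 18.46° = 24.8 m.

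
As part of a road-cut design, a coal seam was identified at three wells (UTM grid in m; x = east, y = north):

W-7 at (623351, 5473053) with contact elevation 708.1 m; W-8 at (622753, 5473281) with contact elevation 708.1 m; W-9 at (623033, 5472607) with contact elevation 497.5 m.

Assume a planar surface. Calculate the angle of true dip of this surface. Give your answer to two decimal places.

Two edge vectors: W-7→W-8 = (-598, 228, 0), W-7→W-9 = (-318, -446, -210.6).
Normal n = (W-7→W-8) × (W-7→W-9) = (-48016.8, -125938.8, 339212).
So ∂z/∂x = −n_x/n_z = 0.14155 and ∂z/∂y = −n_y/n_z = 0.37127.
Gradient magnitude |∇z| = √(a² + b²) = √(0.02004 + 0.13784) = 0.39734.
True dip = arctan(0.39734) = 21.67°, dipping toward SSW (azimuth ≈ 201°).

21.67°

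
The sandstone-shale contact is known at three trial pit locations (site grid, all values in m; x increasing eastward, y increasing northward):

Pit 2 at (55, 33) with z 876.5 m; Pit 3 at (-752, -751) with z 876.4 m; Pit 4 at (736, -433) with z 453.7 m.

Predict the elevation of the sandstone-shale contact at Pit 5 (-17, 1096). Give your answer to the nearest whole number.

Let the plane be z = a·x + b·y + c.
Pit 3−Pit 2: −807a − 784b = −0.1;  Pit 4−Pit 2: 681a − 466b = −422.8.
Solving gives a = −0.36422, b = 0.37503.
Then c = 876.5 − a·55 − b·33 = 884.16.
At (-17, 1096): z = 6.2 + 411.0 + 884.16 = 1301.4 m.

1301 m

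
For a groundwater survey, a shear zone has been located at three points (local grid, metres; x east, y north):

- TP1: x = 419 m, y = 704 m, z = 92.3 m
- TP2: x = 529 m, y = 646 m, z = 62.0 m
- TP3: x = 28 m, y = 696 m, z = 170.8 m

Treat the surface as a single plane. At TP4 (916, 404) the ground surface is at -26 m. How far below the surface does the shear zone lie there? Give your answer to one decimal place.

23.8 m

Two edge vectors: TP1→TP2 = (110, -58, -30.3), TP1→TP3 = (-391, -8, 78.5).
Normal n = (TP1→TP2) × (TP1→TP3) = (-4795.4, 3212.3, -23558).
So ∂z/∂x = −n_x/n_z = −0.20356 and ∂z/∂y = −n_y/n_z = 0.13636.
Intercept c from TP1: 92.3 + 85.29 − 96.00 = 81.60.
At (916, 404): z_contact = −186.46 + 55.09 + 81.60 = -49.78 m.
Depth below ground = -26 − (-49.78) = 23.8 m.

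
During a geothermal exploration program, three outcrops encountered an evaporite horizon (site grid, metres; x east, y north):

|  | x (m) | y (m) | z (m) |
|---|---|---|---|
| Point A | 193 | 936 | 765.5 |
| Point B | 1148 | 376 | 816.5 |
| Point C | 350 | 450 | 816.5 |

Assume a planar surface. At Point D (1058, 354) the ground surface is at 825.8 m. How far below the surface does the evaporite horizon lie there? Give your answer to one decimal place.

6.0 m

Let the plane be z = a·x + b·y + c.
Point B−Point A: 955a − 560b = 51;  Point C−Point A: 157a − 486b = 51.
Solving gives a = −0.010032, b = −0.108179.
Then c = 765.5 − a·193 − b·936 = 868.69.
At (1058, 354): z_contact = −10.61 − 38.30 + 868.69 = 819.78 m.
Depth below ground = 825.8 − 819.78 = 6.0 m.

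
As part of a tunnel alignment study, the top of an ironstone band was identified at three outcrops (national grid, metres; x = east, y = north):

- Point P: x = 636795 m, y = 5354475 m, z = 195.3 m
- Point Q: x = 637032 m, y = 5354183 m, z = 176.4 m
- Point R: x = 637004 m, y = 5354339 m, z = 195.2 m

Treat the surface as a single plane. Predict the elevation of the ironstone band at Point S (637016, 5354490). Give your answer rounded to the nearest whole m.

Two edge vectors: Point P→Point Q = (237, -292, -18.9), Point P→Point R = (209, -136, -0.1).
Normal n = (Point P→Point Q) × (Point P→Point R) = (-2541.2, -3926.4, 28796).
So ∂z/∂x = −n_x/n_z = 0.08824837 and ∂z/∂y = −n_y/n_z = 0.13635227.
Intercept c from Point P: 195.3 − 56196.12 − 730094.83 = −786095.65.
At (637016, 5354490): z = 56215.6 + 730096.9 − 786095.65 = 216.8 m.

217 m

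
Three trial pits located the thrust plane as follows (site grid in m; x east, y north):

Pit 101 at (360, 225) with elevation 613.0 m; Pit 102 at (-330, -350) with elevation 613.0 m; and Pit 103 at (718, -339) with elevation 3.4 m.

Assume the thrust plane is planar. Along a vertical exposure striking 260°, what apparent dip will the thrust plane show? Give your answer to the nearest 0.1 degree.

Two edge vectors: Pit 101→Pit 102 = (-690, -575, 0), Pit 101→Pit 103 = (358, -564, -609.6).
Normal n = (Pit 101→Pit 102) × (Pit 101→Pit 103) = (350520, -420624, 595010).
So ∂z/∂x = −n_x/n_z = −0.58910 and ∂z/∂y = −n_y/n_z = 0.70692.
Unit vector along 260° is (sin 260°, cos 260°) = (-0.9848, -0.1736).
Slope in that direction = a·(-0.9848) + b·(-0.1736) = 0.45739.
Apparent dip = arctan|0.45739| = 24.6° (true dip is 42.6°, so apparent ≤ true as expected).

24.6°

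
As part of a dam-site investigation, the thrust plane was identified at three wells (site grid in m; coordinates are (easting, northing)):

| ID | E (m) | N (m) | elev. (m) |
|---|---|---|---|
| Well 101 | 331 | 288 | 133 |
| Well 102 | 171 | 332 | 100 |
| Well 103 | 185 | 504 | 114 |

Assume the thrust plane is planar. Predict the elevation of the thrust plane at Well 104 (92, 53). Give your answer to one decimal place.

64.7 m

Two edge vectors: Well 101→Well 102 = (-160, 44, -33), Well 101→Well 103 = (-146, 216, -19).
Normal n = (Well 101→Well 102) × (Well 101→Well 103) = (6292, 1778, -28136).
So ∂z/∂E = −n_x/n_z = 0.22363 and ∂z/∂N = −n_y/n_z = 0.06319.
Intercept c from Well 101: 133 − 74.02 − 18.20 = 40.78.
At (92, 53): z = 20.6 + 3.3 + 40.78 = 64.7 m.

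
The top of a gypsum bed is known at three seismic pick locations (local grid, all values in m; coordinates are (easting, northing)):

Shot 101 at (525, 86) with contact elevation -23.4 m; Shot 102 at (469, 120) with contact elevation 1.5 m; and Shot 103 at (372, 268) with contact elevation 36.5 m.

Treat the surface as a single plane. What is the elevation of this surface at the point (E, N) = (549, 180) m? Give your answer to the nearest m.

-44 m

Two edge vectors: Shot 101→Shot 102 = (-56, 34, 24.9), Shot 101→Shot 103 = (-153, 182, 59.9).
Normal n = (Shot 101→Shot 102) × (Shot 101→Shot 103) = (-2495.2, -455.3, -4990).
So ∂z/∂E = −n_x/n_z = −0.50004 and ∂z/∂N = −n_y/n_z = −0.09124.
Intercept c from Shot 101: -23.4 + 262.52 + 7.85 = 246.97.
At (549, 180): z = −274.5 − 16.4 + 246.97 = -44.0 m.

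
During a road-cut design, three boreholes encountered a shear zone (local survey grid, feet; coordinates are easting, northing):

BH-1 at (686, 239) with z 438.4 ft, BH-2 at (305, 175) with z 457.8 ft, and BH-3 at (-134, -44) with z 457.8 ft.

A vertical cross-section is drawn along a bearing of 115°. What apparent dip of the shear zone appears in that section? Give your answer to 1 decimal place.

Let the plane be z = a·easting + b·northing + c.
BH-2−BH-1: −381a − 64b = 19.4;  BH-3−BH-1: −820a − 283b = 19.4.
Solving gives a = −0.07677, b = 0.15389.
Unit vector along 115° is (sin 115°, cos 115°) = (0.9063, -0.4226).
Slope in that direction = a·(0.9063) + b·(-0.4226) = −0.13461.
Apparent dip = arctan|0.13461| = 7.7° (true dip is 9.8°, so apparent ≤ true as expected).

7.7°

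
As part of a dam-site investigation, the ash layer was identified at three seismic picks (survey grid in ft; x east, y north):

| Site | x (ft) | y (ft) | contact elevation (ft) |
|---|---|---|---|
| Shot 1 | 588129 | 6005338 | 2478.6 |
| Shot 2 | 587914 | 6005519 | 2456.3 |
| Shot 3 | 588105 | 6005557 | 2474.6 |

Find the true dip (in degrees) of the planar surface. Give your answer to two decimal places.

Two edge vectors: Shot 1→Shot 2 = (-215, 181, -22.3), Shot 1→Shot 3 = (-24, 219, -4).
Normal n = (Shot 1→Shot 2) × (Shot 1→Shot 3) = (4159.7, -324.8, -42741).
So ∂z/∂x = −n_x/n_z = 0.09732 and ∂z/∂y = −n_y/n_z = −0.00760.
Gradient magnitude |∇z| = √(a² + b²) = √(0.00947 + 0.00006) = 0.09762.
True dip = arctan(0.09762) = 5.58°, dipping toward W (azimuth ≈ 274°).

5.58°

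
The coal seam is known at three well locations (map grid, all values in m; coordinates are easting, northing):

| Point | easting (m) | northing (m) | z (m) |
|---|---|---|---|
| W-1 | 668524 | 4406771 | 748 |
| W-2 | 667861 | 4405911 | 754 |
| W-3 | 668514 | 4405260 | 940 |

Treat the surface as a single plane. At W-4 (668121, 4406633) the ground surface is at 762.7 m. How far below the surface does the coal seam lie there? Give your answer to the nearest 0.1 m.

60.3 m

Two edge vectors: W-1→W-2 = (-663, -860, 6), W-1→W-3 = (-10, -1511, 192).
Normal n = (W-1→W-2) × (W-1→W-3) = (-156054, 127236, 993193).
So ∂z/∂easting = −n_x/n_z = 0.157123540 and ∂z/∂northing = −n_y/n_z = −0.128108031.
Intercept c from W-1: 748 − 105040.86 + 564542.76 = 460249.90.
At (668121, 4406633): z_contact = 104977.54 − 564525.08 + 460249.90 = 702.36 m.
Depth below ground = 762.7 − 702.36 = 60.3 m.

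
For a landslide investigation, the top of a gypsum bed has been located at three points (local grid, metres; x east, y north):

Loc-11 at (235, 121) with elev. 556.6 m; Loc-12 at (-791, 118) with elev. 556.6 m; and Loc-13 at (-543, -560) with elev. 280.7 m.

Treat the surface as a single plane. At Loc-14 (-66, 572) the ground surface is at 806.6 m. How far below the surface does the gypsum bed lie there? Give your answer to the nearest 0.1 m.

66.3 m

Two edge vectors: Loc-11→Loc-12 = (-1026, -3, 0), Loc-11→Loc-13 = (-778, -681, -275.9).
Normal n = (Loc-11→Loc-12) × (Loc-11→Loc-13) = (827.7, -283073.4, 696372).
So ∂z/∂x = −n_x/n_z = −0.00119 and ∂z/∂y = −n_y/n_z = 0.40650.
Intercept c from Loc-11: 556.6 + 0.28 − 49.19 = 507.69.
At (-66, 572): z_contact = 0.08 + 232.52 + 507.69 = 740.29 m.
Depth below ground = 806.6 − 740.29 = 66.3 m.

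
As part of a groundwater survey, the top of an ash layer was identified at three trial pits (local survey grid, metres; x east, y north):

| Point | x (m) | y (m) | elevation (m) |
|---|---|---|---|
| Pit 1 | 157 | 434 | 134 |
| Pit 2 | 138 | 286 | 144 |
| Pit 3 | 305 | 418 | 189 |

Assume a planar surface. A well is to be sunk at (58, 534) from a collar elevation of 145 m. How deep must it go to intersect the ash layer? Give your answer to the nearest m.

58 m

Let the plane be z = a·x + b·y + c.
Pit 2−Pit 1: −19a − 148b = 10;  Pit 3−Pit 1: 148a − 16b = 55.
Solving gives a = 0.35933, b = −0.11370.
Then c = 134 − a·157 − b·434 = 126.93.
At (58, 534): z_contact = 20.8 − 60.7 + 126.93 = 87.1 m.
Depth below ground = 145 − 87.1 = 58 m.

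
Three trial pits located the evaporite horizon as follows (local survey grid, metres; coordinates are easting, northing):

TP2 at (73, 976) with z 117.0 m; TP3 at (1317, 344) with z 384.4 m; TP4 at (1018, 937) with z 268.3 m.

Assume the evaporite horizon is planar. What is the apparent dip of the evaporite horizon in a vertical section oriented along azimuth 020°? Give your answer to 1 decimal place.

Let the plane be z = a·easting + b·northing + c.
TP3−TP2: 1244a − 632b = 267.4;  TP4−TP2: 945a − 39b = 151.3.
Solving gives a = 0.15526, b = −0.11750.
Unit vector along 020° is (sin 20°, cos 20°) = (0.3420, 0.9397).
Slope in that direction = a·(0.3420) + b·(0.9397) = −0.05731.
Apparent dip = arctan|0.05731| = 3.3° (true dip is 11.0°, so apparent ≤ true as expected).

3.3°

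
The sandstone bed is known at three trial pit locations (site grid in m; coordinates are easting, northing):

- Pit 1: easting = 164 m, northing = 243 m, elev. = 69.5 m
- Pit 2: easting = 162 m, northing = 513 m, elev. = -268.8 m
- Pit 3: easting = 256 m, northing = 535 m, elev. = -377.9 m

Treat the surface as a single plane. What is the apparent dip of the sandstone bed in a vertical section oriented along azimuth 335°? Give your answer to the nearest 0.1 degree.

Two edge vectors: Pit 1→Pit 2 = (-2, 270, -338.3), Pit 1→Pit 3 = (92, 292, -447.4).
Normal n = (Pit 1→Pit 2) × (Pit 1→Pit 3) = (-22014.4, -32018.4, -25424).
So ∂z/∂easting = −n_x/n_z = −0.86589 and ∂z/∂northing = −n_y/n_z = −1.25938.
Unit vector along 335° is (sin 335°, cos 335°) = (-0.4226, 0.9063).
Slope in that direction = a·(-0.4226) + b·(0.9063) = −0.77544.
Apparent dip = arctan|0.77544| = 37.8° (true dip is 56.8°, so apparent ≤ true as expected).

37.8°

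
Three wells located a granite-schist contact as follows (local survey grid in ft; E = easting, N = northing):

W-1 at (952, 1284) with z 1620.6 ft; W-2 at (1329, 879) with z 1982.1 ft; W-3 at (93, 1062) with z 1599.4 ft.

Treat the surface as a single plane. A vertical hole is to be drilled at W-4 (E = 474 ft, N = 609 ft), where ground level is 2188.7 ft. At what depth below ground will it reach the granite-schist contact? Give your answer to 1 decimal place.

Two edge vectors: W-1→W-2 = (377, -405, 361.5), W-1→W-3 = (-859, -222, -21.2).
Normal n = (W-1→W-2) × (W-1→W-3) = (88839, -302536.1, -431589).
So ∂z/∂E = −n_x/n_z = 0.205842 and ∂z/∂N = −n_y/n_z = −0.700982.
Intercept c from W-1: 1620.6 − 195.96 + 900.06 = 2324.70.
At (474, 609): z_contact = 97.57 − 426.90 + 2324.70 = 1995.37 ft.
Depth below ground = 2188.7 − 1995.37 = 193.3 ft.

193.3 ft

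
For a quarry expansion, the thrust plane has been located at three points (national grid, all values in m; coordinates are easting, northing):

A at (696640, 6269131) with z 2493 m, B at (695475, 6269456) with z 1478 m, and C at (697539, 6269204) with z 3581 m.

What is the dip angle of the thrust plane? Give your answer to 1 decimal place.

Two edge vectors: A→B = (-1165, 325, -1015), A→C = (899, 73, 1088).
Normal n = (A→B) × (A→C) = (427695, 355035, -377220).
So ∂z/∂easting = −n_x/n_z = 1.13381 and ∂z/∂northing = −n_y/n_z = 0.94119.
Gradient magnitude |∇z| = √(a² + b²) = √(1.28552 + 0.88584) = 1.47355.
True dip = arctan(1.47355) = 55.8°, dipping toward SW (azimuth ≈ 230°).

55.8°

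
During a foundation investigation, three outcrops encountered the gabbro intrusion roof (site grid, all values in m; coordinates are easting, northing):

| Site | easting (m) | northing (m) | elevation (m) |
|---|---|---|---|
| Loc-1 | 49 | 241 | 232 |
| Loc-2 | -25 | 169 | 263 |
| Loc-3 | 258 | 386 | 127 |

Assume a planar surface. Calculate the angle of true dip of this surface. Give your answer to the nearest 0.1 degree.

37.6°

Let the plane be z = a·easting + b·northing + c.
Loc-2−Loc-1: −74a − 72b = 31;  Loc-3−Loc-1: 209a + 145b = −105.
Solving gives a = −0.70982, b = 0.29898.
Gradient magnitude |∇z| = √(a² + b²) = √(0.50384 + 0.08939) = 0.77022.
True dip = arctan(0.77022) = 37.6°, dipping toward ESE (azimuth ≈ 113°).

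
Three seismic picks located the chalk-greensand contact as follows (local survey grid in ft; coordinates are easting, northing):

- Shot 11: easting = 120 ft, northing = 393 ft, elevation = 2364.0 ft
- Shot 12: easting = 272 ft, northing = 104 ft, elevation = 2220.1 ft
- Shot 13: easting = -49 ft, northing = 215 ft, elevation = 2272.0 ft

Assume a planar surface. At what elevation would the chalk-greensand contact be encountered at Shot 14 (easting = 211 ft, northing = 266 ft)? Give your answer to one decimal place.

2301.1 ft

Let the plane be z = a·easting + b·northing + c.
Shot 12−Shot 11: 152a − 289b = −143.9;  Shot 13−Shot 11: −169a − 178b = −92.
Solving gives a = 0.01283, b = 0.50467.
Then c = 2364 − a·120 − b·393 = 2164.12.
At (211, 266): z = 2.7 + 134.2 + 2164.12 = 2301.1 ft.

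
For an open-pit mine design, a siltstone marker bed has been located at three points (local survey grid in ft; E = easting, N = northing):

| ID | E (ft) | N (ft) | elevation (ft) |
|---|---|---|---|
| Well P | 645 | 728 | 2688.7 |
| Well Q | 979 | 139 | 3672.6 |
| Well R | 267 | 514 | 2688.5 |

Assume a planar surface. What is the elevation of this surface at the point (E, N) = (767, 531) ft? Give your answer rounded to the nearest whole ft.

Two edge vectors: Well P→Well Q = (334, -589, 983.9), Well P→Well R = (-378, -214, -0.2).
Normal n = (Well P→Well Q) × (Well P→Well R) = (210672.4, -371847.4, -294118).
So ∂z/∂E = −n_x/n_z = 0.71629 and ∂z/∂N = −n_y/n_z = −1.26428.
Intercept c from Well P: 2688.7 − 462.00 + 920.40 = 3147.09.
At (767, 531): z = 549.4 − 671.3 + 3147.09 = 3025.1 ft.

3025 ft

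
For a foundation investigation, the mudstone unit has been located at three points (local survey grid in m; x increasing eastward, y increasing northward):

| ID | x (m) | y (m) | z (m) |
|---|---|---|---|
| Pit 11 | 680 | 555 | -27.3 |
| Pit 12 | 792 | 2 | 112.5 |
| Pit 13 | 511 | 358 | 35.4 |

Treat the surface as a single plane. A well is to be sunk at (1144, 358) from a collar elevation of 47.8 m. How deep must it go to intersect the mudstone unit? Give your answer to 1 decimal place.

Two edge vectors: Pit 11→Pit 12 = (112, -553, 139.8), Pit 11→Pit 13 = (-169, -197, 62.7).
Normal n = (Pit 11→Pit 12) × (Pit 11→Pit 13) = (-7132.5, -30648.6, -115521).
So ∂z/∂x = −n_x/n_z = −0.061742 and ∂z/∂y = −n_y/n_z = −0.265308.
Intercept c from Pit 11: -27.3 + 41.98 + 147.25 = 161.93.
At (1144, 358): z_contact = −70.63 − 94.98 + 161.93 = -3.68 m.
Depth below ground = 47.8 − (-3.68) = 51.5 m.

51.5 m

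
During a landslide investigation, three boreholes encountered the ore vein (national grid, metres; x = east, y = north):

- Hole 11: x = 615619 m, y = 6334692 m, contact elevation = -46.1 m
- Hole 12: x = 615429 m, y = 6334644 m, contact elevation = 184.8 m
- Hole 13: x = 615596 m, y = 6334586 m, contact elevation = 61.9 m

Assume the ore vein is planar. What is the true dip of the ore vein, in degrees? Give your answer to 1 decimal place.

Let the plane be z = a·x + b·y + c.
Hole 12−Hole 11: −190a − 48b = 230.9;  Hole 13−Hole 11: −23a − 106b = 108.
Solving gives a = −1.01342, b = −0.79898.
Gradient magnitude |∇z| = √(a² + b²) = √(1.02701 + 0.63836) = 1.29049.
True dip = arctan(1.29049) = 52.2°, dipping toward NE (azimuth ≈ 052°).

52.2°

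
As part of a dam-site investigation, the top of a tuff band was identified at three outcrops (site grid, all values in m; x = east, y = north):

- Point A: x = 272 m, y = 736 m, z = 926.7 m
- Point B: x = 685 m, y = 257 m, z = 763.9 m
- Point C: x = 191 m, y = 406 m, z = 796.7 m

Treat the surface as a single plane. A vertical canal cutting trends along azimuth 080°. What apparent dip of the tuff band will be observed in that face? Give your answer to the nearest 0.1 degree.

6.5°

Two edge vectors: Point A→Point B = (413, -479, -162.8), Point A→Point C = (-81, -330, -130).
Normal n = (Point A→Point B) × (Point A→Point C) = (8546, 66876.8, -175089).
So ∂z/∂x = −n_x/n_z = 0.04881 and ∂z/∂y = −n_y/n_z = 0.38196.
Unit vector along 080° is (sin 80°, cos 80°) = (0.9848, 0.1736).
Slope in that direction = a·(0.9848) + b·(0.1736) = 0.11439.
Apparent dip = arctan|0.11439| = 6.5° (true dip is 21.1°, so apparent ≤ true as expected).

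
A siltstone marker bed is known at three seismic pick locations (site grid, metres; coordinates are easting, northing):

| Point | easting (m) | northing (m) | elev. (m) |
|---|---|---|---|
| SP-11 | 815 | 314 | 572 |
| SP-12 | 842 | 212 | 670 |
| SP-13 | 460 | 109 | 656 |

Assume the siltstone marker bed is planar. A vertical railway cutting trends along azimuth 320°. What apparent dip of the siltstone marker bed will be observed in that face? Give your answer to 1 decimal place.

40.6°

Two edge vectors: SP-11→SP-12 = (27, -102, 98), SP-11→SP-13 = (-355, -205, 84).
Normal n = (SP-11→SP-12) × (SP-11→SP-13) = (11522, -37058, -41745).
So ∂z/∂easting = −n_x/n_z = 0.27601 and ∂z/∂northing = −n_y/n_z = −0.88772.
Unit vector along 320° is (sin 320°, cos 320°) = (-0.6428, 0.7660).
Slope in that direction = a·(-0.6428) + b·(0.7660) = −0.85745.
Apparent dip = arctan|0.85745| = 40.6° (true dip is 42.9°, so apparent ≤ true as expected).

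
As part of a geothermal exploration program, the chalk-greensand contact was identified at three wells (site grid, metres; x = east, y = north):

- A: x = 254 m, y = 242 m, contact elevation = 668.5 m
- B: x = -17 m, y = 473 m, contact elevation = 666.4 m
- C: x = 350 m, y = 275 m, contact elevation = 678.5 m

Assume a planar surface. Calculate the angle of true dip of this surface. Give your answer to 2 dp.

6.34°

Two edge vectors: A→B = (-271, 231, -2.1), A→C = (96, 33, 10).
Normal n = (A→B) × (A→C) = (2379.3, 2508.4, -31119).
So ∂z/∂x = −n_x/n_z = 0.07646 and ∂z/∂y = −n_y/n_z = 0.08061.
Gradient magnitude |∇z| = √(a² + b²) = √(0.00585 + 0.00650) = 0.11110.
True dip = arctan(0.11110) = 6.34°, dipping toward SW (azimuth ≈ 223°).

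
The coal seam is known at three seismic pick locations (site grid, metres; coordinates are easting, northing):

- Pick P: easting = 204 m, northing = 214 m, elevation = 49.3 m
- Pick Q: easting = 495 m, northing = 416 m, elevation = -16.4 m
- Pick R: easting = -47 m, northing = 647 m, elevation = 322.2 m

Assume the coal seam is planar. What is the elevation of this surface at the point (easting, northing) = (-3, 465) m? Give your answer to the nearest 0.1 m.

236.6 m

Let the plane be z = a·easting + b·northing + c.
Pick Q−Pick P: 291a + 202b = −65.7;  Pick R−Pick P: −251a + 433b = 272.9.
Solving gives a = −0.47296, b = 0.35609.
Then c = 49.3 − a·204 − b·214 = 69.58.
At (-3, 465): z = 1.4 + 165.6 + 69.58 = 236.6 m.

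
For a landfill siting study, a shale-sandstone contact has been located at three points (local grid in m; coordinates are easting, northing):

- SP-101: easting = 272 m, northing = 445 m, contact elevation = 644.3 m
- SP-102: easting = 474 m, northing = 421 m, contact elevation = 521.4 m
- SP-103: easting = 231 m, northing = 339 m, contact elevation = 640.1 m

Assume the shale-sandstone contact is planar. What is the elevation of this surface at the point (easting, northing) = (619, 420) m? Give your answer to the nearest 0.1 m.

Let the plane be z = a·easting + b·northing + c.
SP-102−SP-101: 202a − 24b = −122.9;  SP-103−SP-101: −41a − 106b = −4.2.
Solving gives a = −0.57718, b = 0.26287.
Then c = 644.3 − a·272 − b·445 = 684.32.
At (619, 420): z = −357.3 + 110.4 + 684.32 = 437.4 m.

437.4 m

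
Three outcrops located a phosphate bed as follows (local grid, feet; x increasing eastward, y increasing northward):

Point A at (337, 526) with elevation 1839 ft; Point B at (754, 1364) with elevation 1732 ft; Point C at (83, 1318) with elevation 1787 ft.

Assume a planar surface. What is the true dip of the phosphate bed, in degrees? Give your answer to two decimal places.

Let the plane be z = a·x + b·y + c.
Point B−Point A: 417a + 838b = −107;  Point C−Point A: −254a + 792b = −52.
Solving gives a = −0.07580, b = −0.08997.
Gradient magnitude |∇z| = √(a² + b²) = √(0.00575 + 0.00809) = 0.11764.
True dip = arctan(0.11764) = 6.71°, dipping toward NE (azimuth ≈ 040°).

6.71°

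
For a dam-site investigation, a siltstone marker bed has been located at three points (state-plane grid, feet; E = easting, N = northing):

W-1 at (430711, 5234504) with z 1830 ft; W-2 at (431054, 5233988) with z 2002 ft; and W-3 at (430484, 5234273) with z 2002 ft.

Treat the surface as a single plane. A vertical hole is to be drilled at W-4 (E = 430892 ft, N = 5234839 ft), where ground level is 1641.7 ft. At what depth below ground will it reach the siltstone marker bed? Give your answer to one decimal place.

Let the plane be z = a·E + b·N + c.
W-2−W-1: 343a − 516b = 172;  W-3−W-1: −227a − 231b = 172.
Solving gives a = −0.249637155, b = −0.499274311.
Then c = 1830 − a·430711 − b·5234504 = 2722804.84.
At (430892, 5234839): z_contact = −107566.65 − 2613620.63 + 2722804.84 = 1617.56 ft.
Depth below ground = 1641.7 − 1617.56 = 24.1 ft.

24.1 ft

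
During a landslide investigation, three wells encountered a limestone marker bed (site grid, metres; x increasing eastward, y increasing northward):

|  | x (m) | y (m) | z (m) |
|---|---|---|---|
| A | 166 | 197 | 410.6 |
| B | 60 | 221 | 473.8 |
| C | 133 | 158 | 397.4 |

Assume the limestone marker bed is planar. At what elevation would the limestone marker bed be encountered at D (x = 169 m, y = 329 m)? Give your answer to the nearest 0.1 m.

Two edge vectors: A→B = (-106, 24, 63.2), A→C = (-33, -39, -13.2).
Normal n = (A→B) × (A→C) = (2148, -3484.8, 4926).
So ∂z/∂x = −n_x/n_z = −0.43605 and ∂z/∂y = −n_y/n_z = 0.70743.
Intercept c from A: 410.6 + 72.38 − 139.36 = 343.62.
At (169, 329): z = −73.7 + 232.7 + 343.62 = 502.7 m.

502.7 m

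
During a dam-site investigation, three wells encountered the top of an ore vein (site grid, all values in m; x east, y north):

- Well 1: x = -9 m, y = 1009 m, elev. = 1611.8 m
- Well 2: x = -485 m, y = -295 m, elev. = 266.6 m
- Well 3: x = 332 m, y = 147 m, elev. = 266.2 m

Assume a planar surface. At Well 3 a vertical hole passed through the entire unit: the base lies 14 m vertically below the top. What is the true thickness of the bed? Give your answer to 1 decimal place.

7.9 m

Two edge vectors: Well 1→Well 2 = (-476, -1304, -1345.2), Well 1→Well 3 = (341, -862, -1345.6).
Normal n = (Well 1→Well 2) × (Well 1→Well 3) = (595100, -1099218.8, 854976).
So ∂z/∂x = −n_x/n_z = −0.69604 and ∂z/∂y = −n_y/n_z = 1.28567.
|∇z| = √(a²+b²) = 1.46199, so dip δ = arctan(1.46199) = 55.63°.
True thickness = vertical thickness × cos δ = 14 × cos 55.63° = 7.9 m.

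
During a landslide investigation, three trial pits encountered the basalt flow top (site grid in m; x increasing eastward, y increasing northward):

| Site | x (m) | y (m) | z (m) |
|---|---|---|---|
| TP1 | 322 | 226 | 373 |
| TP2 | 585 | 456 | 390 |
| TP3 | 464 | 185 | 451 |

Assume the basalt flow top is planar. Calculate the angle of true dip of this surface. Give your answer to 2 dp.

30.88°

Let the plane be z = a·x + b·y + c.
TP2−TP1: 263a + 230b = 17;  TP3−TP1: 142a − 41b = 78.
Solving gives a = 0.42900, b = −0.41664.
Gradient magnitude |∇z| = √(a² + b²) = √(0.18404 + 0.17359) = 0.59802.
True dip = arctan(0.59802) = 30.88°, dipping toward NW (azimuth ≈ 314°).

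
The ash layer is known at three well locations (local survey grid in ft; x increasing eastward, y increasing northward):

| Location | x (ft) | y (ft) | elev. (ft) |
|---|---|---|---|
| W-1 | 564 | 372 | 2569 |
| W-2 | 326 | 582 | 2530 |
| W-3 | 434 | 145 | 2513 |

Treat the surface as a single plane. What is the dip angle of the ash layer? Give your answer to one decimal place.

15.3°

Let the plane be z = a·x + b·y + c.
W-2−W-1: −238a + 210b = −39;  W-3−W-1: −130a − 227b = −56.
Solving gives a = 0.25346, b = 0.10154.
Gradient magnitude |∇z| = √(a² + b²) = √(0.06424 + 0.01031) = 0.27304.
True dip = arctan(0.27304) = 15.3°, dipping toward WSW (azimuth ≈ 248°).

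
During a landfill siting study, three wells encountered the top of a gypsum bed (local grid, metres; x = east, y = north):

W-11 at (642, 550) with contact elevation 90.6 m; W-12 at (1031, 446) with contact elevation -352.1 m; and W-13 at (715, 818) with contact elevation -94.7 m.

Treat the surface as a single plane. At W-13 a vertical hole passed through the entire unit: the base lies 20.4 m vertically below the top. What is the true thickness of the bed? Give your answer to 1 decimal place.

12.5 m

Two edge vectors: W-11→W-12 = (389, -104, -442.7), W-11→W-13 = (73, 268, -185.3).
Normal n = (W-11→W-12) × (W-11→W-13) = (137914.8, 39764.6, 111844).
So ∂z/∂x = −n_x/n_z = −1.23310 and ∂z/∂y = −n_y/n_z = −0.35554.
|∇z| = √(a²+b²) = 1.28333, so dip δ = arctan(1.28333) = 52.07°.
True thickness = vertical thickness × cos δ = 20.4 × cos 52.07° = 12.5 m.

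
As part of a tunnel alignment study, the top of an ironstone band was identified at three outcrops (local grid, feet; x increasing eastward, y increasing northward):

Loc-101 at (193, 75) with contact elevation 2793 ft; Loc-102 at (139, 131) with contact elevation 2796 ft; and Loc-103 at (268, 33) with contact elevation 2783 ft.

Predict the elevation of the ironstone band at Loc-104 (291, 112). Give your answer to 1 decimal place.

2765.0 ft

Two edge vectors: Loc-101→Loc-102 = (-54, 56, 3), Loc-101→Loc-103 = (75, -42, -10).
Normal n = (Loc-101→Loc-102) × (Loc-101→Loc-103) = (-434, -315, -1932).
So ∂z/∂x = −n_x/n_z = −0.22464 and ∂z/∂y = −n_y/n_z = −0.16304.
Intercept c from Loc-101: 2793 + 43.36 + 12.23 = 2848.58.
At (291, 112): z = −65.4 − 18.3 + 2848.58 = 2765.0 ft.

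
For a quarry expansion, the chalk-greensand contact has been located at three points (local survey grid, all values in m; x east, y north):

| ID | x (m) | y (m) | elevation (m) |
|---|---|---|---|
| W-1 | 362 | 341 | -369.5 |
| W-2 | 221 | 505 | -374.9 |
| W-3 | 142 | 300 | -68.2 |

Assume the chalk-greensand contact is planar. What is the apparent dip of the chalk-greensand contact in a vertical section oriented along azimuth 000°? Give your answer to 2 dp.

46.21°

Let the plane be z = a·x + b·y + c.
W-2−W-1: −141a + 164b = −5.4;  W-3−W-1: −220a − 41b = 301.3.
Solving gives a = −1.17512, b = −1.04325.
Unit vector along 000° is (sin 0°, cos 0°) = (0.0000, 1.0000).
Slope in that direction = a·(0.0000) + b·(1.0000) = −1.04325.
Apparent dip = arctan|1.04325| = 46.21° (true dip is 57.5°, so apparent ≤ true as expected).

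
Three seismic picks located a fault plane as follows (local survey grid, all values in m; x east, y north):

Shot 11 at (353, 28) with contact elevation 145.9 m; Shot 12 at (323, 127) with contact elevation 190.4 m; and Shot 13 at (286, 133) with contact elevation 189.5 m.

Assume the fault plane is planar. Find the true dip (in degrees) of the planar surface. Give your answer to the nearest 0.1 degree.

26.2°

Two edge vectors: Shot 11→Shot 12 = (-30, 99, 44.5), Shot 11→Shot 13 = (-67, 105, 43.6).
Normal n = (Shot 11→Shot 12) × (Shot 11→Shot 13) = (-356.1, -1673.5, 3483).
So ∂z/∂x = −n_x/n_z = 0.10224 and ∂z/∂y = −n_y/n_z = 0.48048.
Gradient magnitude |∇z| = √(a² + b²) = √(0.01045 + 0.23086) = 0.49123.
True dip = arctan(0.49123) = 26.2°, dipping toward SSW (azimuth ≈ 192°).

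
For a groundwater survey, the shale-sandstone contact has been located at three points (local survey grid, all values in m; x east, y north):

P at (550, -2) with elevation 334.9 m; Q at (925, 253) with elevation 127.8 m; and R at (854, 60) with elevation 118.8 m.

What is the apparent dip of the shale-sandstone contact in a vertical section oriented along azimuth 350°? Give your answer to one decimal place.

Two edge vectors: P→Q = (375, 255, -207.1), P→R = (304, 62, -216.1).
Normal n = (P→Q) × (P→R) = (-42265.3, 18079.1, -54270).
So ∂z/∂x = −n_x/n_z = −0.77880 and ∂z/∂y = −n_y/n_z = 0.33313.
Unit vector along 350° is (sin 350°, cos 350°) = (-0.1736, 0.9848).
Slope in that direction = a·(-0.1736) + b·(0.9848) = 0.46331.
Apparent dip = arctan|0.46331| = 24.9° (true dip is 40.3°, so apparent ≤ true as expected).

24.9°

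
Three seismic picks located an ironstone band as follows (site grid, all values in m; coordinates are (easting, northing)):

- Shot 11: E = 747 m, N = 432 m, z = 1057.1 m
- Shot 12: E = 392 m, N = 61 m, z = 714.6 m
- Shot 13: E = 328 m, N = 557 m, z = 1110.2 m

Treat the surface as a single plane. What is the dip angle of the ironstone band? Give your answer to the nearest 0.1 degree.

Let the plane be z = a·E + b·N + c.
Shot 12−Shot 11: −355a − 371b = −342.5;  Shot 13−Shot 11: −419a + 125b = 53.1.
Solving gives a = 0.11566, b = 0.81251.
Gradient magnitude |∇z| = √(a² + b²) = √(0.01338 + 0.66016) = 0.82070.
True dip = arctan(0.82070) = 39.4°, dipping toward S (azimuth ≈ 188°).

39.4°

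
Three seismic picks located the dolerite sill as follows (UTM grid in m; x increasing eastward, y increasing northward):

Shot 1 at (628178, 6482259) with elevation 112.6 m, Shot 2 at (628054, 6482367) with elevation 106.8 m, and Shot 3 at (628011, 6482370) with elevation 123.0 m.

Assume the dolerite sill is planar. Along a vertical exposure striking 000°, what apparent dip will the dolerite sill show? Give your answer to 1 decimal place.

Two edge vectors: Shot 1→Shot 2 = (-124, 108, -5.8), Shot 1→Shot 3 = (-167, 111, 10.4).
Normal n = (Shot 1→Shot 2) × (Shot 1→Shot 3) = (1767, 2258.2, 4272).
So ∂z/∂x = −n_x/n_z = −0.41362 and ∂z/∂y = −n_y/n_z = −0.52860.
Unit vector along 000° is (sin 0°, cos 0°) = (0.0000, 1.0000).
Slope in that direction = a·(0.0000) + b·(1.0000) = −0.52860.
Apparent dip = arctan|0.52860| = 27.9° (true dip is 33.9°, so apparent ≤ true as expected).

27.9°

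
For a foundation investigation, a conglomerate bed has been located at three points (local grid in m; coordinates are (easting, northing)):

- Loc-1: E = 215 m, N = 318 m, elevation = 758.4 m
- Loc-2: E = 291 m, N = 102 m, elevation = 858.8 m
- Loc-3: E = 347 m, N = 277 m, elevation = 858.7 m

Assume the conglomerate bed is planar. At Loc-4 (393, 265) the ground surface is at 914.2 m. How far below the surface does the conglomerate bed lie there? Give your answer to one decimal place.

Two edge vectors: Loc-1→Loc-2 = (76, -216, 100.4), Loc-1→Loc-3 = (132, -41, 100.3).
Normal n = (Loc-1→Loc-2) × (Loc-1→Loc-3) = (-17548.4, 5630, 25396).
So ∂z/∂E = −n_x/n_z = 0.69099 and ∂z/∂N = −n_y/n_z = −0.22169.
Intercept c from Loc-1: 758.4 − 148.56 + 70.50 = 680.33.
At (393, 265): z_contact = 271.56 − 58.75 + 680.33 = 893.15 m.
Depth below ground = 914.2 − 893.15 = 21.1 m.

21.1 m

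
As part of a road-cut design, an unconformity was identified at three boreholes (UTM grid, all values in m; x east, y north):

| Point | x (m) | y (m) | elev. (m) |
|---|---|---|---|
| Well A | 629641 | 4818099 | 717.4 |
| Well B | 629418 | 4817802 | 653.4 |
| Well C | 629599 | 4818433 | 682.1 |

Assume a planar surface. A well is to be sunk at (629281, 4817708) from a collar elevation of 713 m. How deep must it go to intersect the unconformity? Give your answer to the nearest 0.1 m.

104.2 m

Let the plane be z = a·x + b·y + c.
Well B−Well A: −223a − 297b = −64;  Well C−Well A: −42a + 334b = −35.3.
Solving gives a = 0.366393348, b = −0.059615208.
Then c = 717.4 − a·629641 − b·4818099 = 57253.10.
At (629281, 4817708): z_contact = 230564.37 − 287208.66 + 57253.10 = 608.81 m.
Depth below ground = 713 − 608.81 = 104.2 m.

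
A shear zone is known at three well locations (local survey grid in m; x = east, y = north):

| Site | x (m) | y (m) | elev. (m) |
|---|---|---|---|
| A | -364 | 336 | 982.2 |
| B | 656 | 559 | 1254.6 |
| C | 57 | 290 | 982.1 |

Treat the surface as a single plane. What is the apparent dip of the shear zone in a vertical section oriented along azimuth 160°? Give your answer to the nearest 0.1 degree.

Let the plane be z = a·x + b·y + c.
B−A: 1020a + 223b = 272.4;  C−A: 421a − 46b = −0.1.
Solving gives a = 0.08883, b = 0.81520.
Unit vector along 160° is (sin 160°, cos 160°) = (0.3420, -0.9397).
Slope in that direction = a·(0.3420) + b·(-0.9397) = −0.73565.
Apparent dip = arctan|0.73565| = 36.3° (true dip is 39.4°, so apparent ≤ true as expected).

36.3°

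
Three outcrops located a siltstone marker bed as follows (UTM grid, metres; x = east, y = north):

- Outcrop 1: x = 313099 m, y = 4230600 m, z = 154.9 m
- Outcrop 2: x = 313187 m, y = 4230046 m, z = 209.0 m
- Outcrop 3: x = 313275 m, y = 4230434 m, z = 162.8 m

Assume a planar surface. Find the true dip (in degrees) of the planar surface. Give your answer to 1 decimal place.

6.8°

Two edge vectors: Outcrop 1→Outcrop 2 = (88, -554, 54.1), Outcrop 1→Outcrop 3 = (176, -166, 7.9).
Normal n = (Outcrop 1→Outcrop 2) × (Outcrop 1→Outcrop 3) = (4604, 8826.4, 82896).
So ∂z/∂x = −n_x/n_z = −0.05554 and ∂z/∂y = −n_y/n_z = −0.10648.
Gradient magnitude |∇z| = √(a² + b²) = √(0.00308 + 0.01134) = 0.12009.
True dip = arctan(0.12009) = 6.8°, dipping toward NNE (azimuth ≈ 028°).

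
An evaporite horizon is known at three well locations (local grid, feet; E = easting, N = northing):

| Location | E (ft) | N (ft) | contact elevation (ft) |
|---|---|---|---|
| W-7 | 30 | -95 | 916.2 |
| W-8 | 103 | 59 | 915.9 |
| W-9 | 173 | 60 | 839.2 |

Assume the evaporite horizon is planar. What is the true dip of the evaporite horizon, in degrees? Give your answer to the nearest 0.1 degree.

50.7°

Two edge vectors: W-7→W-8 = (73, 154, -0.3), W-7→W-9 = (143, 155, -77).
Normal n = (W-7→W-8) × (W-7→W-9) = (-11811.5, 5578.1, -10707).
So ∂z/∂E = −n_x/n_z = −1.10316 and ∂z/∂N = −n_y/n_z = 0.52098.
Gradient magnitude |∇z| = √(a² + b²) = √(1.21695 + 0.27142) = 1.21999.
True dip = arctan(1.21999) = 50.7°, dipping toward ESE (azimuth ≈ 115°).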